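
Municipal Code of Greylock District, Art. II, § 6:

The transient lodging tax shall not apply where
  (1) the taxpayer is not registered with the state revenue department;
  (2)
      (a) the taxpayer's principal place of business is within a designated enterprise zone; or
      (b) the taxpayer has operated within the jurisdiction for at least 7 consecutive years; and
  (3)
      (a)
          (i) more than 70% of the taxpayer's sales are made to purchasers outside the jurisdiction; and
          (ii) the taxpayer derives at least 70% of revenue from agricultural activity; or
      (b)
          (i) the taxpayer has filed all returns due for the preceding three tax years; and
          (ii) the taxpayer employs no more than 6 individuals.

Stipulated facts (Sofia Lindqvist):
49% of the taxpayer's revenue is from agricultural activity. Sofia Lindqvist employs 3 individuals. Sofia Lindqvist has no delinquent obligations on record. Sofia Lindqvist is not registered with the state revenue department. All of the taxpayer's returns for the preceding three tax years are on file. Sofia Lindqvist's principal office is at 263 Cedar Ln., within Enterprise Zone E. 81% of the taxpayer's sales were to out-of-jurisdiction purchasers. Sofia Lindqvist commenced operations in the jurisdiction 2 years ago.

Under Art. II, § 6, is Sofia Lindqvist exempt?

(1) not (state-registered) — met.
(a) in enterprise zone — satisfied.
(b) ≥ 7 yrs in jurisdiction — not satisfied.
So (2) is satisfied (T OR F).
(i) >70% out-of-jur. sales — met.
(ii) ≥70% agricultural — fails.
So (a) is not satisfied (T AND F).
(i) returns current — holds.
(ii) ≤ 6 employees — satisfied.
(b): T AND T → true.
So (3) is satisfied (F OR T).
Overall: T AND T AND T → true.

Yes — exempt.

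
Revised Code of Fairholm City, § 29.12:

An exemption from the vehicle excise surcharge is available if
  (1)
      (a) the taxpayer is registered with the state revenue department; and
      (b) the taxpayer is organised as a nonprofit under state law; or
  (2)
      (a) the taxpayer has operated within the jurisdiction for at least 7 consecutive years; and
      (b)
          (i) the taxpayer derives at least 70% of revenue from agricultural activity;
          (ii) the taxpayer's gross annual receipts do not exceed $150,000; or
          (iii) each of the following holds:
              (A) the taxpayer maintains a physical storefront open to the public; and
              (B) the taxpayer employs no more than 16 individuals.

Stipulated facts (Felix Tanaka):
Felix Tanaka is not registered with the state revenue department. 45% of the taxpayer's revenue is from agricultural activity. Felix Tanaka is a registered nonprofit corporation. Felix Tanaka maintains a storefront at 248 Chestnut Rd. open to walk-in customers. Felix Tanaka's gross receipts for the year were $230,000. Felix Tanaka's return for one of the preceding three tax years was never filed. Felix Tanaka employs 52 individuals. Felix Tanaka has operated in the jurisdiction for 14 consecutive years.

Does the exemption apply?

(a) state-registered — not satisfied.
(b) nonprofit — satisfied.
(1): F AND T → false.
(a) ≥ 7 yrs in jurisdiction — holds.
(i) ≥70% agricultural — not satisfied.
(ii) receipts ≤ $150,000 — not satisfied.
(A) has storefront — holds.
(B) ≤ 16 employees — fails.
(iii): T AND F → false.
(b) = F OR F OR F = false.
(2) = T AND F = false.
Overall = F OR F = false.

No — not exempt.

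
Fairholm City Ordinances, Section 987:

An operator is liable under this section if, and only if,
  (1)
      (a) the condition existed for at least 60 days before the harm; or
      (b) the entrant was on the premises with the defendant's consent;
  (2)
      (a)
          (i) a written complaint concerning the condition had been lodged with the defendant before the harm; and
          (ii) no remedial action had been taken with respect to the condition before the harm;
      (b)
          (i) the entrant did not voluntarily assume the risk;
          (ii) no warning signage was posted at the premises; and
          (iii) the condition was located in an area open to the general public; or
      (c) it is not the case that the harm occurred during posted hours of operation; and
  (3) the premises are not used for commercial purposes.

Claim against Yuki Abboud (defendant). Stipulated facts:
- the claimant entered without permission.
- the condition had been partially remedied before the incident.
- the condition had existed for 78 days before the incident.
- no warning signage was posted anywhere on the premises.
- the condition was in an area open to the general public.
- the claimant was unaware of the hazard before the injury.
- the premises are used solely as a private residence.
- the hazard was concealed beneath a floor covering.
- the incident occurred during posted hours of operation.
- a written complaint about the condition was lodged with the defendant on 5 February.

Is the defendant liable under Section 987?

Yes — liable.

(a) condition ≥60 days old — holds.
(b) consent to enter — fails.
So (1) is satisfied (T OR F).
(i) complaint lodged — satisfied.
(ii) no remedial action — not satisfied.
(a) = T AND F = false.
(i) no assumed risk — satisfied.
(ii) no signage posted — met.
(iii) public area — satisfied.
So (b) is satisfied (T AND T AND T).
(c) not (during posted hours) — not satisfied.
So (2) is satisfied (F OR T OR F).
(3) not (commercial use) — holds.
Overall: T AND T AND T → true.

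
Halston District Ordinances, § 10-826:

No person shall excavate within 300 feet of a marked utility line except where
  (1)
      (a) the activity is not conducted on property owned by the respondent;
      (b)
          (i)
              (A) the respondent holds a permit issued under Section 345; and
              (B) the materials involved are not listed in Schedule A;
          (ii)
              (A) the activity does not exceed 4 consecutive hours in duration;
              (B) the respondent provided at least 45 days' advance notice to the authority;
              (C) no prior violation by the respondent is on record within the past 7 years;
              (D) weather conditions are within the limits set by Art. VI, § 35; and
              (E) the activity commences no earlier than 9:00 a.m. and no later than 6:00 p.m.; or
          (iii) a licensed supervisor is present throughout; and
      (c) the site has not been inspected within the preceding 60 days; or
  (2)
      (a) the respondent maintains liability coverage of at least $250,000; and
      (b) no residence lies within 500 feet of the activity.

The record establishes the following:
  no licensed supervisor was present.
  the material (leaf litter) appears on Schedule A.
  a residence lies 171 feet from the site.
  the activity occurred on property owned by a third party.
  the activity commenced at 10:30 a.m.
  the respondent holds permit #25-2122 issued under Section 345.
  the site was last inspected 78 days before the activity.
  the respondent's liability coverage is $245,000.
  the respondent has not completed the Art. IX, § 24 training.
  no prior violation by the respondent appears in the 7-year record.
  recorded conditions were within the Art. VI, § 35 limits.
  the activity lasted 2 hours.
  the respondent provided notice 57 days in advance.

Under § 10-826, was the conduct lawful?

Yes — lawful.

(a) not (own property) — satisfied.
(A) holds permit — satisfied.
(B) not (Schedule A material) — not met.
So (i) is not satisfied (T AND F).
(A) ≤ 4 hrs duration — holds.
(B) ≥45 days' notice — holds.
(C) no prior violation — holds.
(D) weather ok — satisfied.
(E) start within hours — holds.
So (ii) is satisfied (T AND T AND T AND T AND T).
(iii) supervisor present — fails.
(b) = F OR T OR F = true.
(c) not (site inspected) — satisfied.
(1): T AND T AND T → true.
(a) coverage ≥ $250,000 — not satisfied.
(b) no residence in 500 ft — not satisfied.
(2) = F AND F = false.
So Overall is satisfied (T OR F).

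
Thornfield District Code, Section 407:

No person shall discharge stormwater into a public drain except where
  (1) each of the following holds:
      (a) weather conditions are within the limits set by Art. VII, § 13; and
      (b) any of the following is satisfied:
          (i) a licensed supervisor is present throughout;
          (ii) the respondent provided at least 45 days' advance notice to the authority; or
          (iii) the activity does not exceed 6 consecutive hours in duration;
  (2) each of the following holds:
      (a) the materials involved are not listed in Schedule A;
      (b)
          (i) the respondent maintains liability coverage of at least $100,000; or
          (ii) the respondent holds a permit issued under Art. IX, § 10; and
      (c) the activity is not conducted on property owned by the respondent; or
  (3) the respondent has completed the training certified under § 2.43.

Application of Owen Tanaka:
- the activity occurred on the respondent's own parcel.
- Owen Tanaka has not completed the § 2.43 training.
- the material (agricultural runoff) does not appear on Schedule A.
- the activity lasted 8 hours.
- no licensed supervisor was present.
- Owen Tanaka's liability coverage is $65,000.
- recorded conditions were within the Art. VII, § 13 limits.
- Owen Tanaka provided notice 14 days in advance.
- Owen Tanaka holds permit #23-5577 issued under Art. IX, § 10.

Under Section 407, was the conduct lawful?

(a) weather ok — met.
(i) supervisor present — not met.
(ii) ≥45 days' notice — not satisfied.
(iii) ≤ 6 hrs duration — not satisfied.
(b) = F OR F OR F = false.
(1) = T AND F = false.
(a) not (Schedule A material) — met.
(i) coverage ≥ $100,000 — not met.
(ii) holds permit — satisfied.
So (b) is satisfied (F OR T).
(c) not (own property) — fails.
(2) = T AND T AND F = false.
(3) training certified — not satisfied.
Overall: F OR F OR F → false.

No — unlawful.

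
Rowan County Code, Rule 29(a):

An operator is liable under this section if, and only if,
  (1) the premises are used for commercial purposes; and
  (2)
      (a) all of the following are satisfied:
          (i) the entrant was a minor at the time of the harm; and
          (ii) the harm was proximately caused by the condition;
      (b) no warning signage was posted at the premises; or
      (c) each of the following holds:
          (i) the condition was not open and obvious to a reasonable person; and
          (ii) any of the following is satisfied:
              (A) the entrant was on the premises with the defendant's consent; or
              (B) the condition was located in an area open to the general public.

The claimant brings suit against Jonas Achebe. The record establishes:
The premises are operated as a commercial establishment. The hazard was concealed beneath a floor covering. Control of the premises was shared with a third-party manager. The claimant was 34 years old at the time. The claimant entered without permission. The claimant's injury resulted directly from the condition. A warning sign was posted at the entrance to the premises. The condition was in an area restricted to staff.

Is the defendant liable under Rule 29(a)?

(1) commercial use — met.
(i) entrant a minor — not met.
(ii) proximate cause — met.
(a): F AND T → false.
(b) no signage posted — not met.
(i) not open/obvious — satisfied.
(A) consent to enter — not met.
(B) public area — fails.
So (ii) is not satisfied (F OR F).
So (c) is not satisfied (T AND F).
(2): F OR F OR F → false.
Overall = T AND F = false.

No — not liable.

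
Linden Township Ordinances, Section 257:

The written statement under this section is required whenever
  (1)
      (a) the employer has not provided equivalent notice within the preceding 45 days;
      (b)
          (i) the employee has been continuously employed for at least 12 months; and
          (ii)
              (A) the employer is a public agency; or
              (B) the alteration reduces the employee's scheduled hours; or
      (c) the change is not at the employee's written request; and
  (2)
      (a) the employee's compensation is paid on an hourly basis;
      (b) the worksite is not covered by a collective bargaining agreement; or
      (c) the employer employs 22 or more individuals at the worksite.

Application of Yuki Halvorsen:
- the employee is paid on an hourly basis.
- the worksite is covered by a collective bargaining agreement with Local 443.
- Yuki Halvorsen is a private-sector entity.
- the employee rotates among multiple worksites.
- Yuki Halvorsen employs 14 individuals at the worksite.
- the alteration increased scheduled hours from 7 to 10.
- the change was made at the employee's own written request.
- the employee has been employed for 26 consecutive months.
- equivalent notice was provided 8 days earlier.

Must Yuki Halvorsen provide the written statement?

(a) no recent notice — not satisfied.
(i) tenure ≥ 12 mo. — holds.
(A) public agency — not satisfied.
(B) hours reduced — not satisfied.
(ii): F OR F → false.
So (b) is not satisfied (T AND F).
(c) not employee-requested — not satisfied.
(1): F OR F OR F → false.
(a) hourly-paid — met.
(b) no CBA — not satisfied.
(c) ≥ 22 at site — not satisfied.
(2) = T OR F OR F = true.
Overall = F AND T = false.

No — not required.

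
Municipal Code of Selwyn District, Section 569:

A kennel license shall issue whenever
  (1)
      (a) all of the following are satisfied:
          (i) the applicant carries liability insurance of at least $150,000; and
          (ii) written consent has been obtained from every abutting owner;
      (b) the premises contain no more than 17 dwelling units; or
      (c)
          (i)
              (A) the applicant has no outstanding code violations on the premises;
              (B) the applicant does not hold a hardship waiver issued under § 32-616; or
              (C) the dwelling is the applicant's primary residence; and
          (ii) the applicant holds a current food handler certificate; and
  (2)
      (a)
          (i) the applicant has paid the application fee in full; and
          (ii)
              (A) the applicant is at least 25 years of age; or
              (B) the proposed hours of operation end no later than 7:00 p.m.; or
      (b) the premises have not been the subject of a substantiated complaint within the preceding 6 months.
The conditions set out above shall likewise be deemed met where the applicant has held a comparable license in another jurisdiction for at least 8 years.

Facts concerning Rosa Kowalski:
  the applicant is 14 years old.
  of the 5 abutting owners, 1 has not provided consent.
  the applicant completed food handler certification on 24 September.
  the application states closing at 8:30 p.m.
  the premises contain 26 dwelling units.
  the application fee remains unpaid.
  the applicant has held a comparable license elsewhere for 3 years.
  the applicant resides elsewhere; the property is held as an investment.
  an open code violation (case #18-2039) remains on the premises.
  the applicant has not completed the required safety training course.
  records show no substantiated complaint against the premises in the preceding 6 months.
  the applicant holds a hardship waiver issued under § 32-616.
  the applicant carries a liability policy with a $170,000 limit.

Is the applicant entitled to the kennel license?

No — denied.

(i) insurance ≥ $150,000 — holds.
(ii) all abutters consent — not satisfied.
So (a) is not satisfied (T AND F).
(b) ≤ 17 units — not met.
(A) no code violations — not satisfied.
(B) not (hardship waiver) — not satisfied.
(C) primary residence — not met.
(i) = F OR F OR F = false.
(ii) food handler cert. — holds.
(c) = F AND T = false.
(1) = F OR F OR F = false.
(i) fee paid — not met.
(A) age ≥ 25 — fails.
(B) closes by 7 p.m. — not met.
(ii) = F OR F = false.
(a): F AND F → false.
(b) no complaint in 6 mo. — satisfied.
(2) = F OR T = true.
So Overall is not satisfied (F AND T).
Exception (prior license ≥ 8 yr) — not satisfied.
Result: main false OR exception false → false.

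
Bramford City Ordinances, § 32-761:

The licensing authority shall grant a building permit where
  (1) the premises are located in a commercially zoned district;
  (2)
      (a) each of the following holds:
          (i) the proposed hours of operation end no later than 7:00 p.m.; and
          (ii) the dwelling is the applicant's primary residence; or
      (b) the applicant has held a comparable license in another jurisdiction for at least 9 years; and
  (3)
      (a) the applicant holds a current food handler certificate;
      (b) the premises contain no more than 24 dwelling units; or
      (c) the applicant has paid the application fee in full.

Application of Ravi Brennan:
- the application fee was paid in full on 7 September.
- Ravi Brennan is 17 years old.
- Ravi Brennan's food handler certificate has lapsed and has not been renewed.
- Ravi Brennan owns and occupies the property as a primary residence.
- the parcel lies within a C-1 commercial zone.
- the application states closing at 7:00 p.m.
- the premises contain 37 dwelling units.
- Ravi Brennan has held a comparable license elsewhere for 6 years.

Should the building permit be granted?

Yes — granted.

(1) commercially zoned — holds.
(i) closes by 7 p.m. — holds.
(ii) primary residence — met.
So (a) is satisfied (T AND T).
(b) prior license ≥ 9 yr — not satisfied.
(2) = T OR F = true.
(a) food handler cert. — fails.
(b) ≤ 24 units — not satisfied.
(c) fee paid — met.
So (3) is satisfied (F OR F OR T).
Overall: T AND T AND T → true.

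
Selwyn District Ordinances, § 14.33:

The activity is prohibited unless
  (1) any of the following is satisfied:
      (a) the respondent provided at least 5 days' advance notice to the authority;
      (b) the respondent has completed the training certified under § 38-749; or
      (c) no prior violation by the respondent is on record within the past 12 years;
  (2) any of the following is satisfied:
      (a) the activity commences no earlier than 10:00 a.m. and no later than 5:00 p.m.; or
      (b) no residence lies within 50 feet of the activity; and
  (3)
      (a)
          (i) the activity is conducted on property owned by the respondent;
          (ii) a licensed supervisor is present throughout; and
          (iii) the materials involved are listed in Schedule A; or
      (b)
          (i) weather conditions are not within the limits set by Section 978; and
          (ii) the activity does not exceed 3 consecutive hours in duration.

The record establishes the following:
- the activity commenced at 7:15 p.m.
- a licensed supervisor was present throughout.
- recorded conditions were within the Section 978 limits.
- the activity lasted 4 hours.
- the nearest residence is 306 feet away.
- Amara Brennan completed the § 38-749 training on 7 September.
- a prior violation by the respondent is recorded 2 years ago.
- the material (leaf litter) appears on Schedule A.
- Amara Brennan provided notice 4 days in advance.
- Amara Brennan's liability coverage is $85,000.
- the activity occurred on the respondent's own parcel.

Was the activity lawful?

Yes — lawful.

(a) ≥5 days' notice — fails.
(b) training certified — met.
(c) no prior violation — not satisfied.
(1): F OR T OR F → true.
(a) start within hours — not satisfied.
(b) no residence in 50 ft — holds.
(2) = F OR T = true.
(i) own property — met.
(ii) supervisor present — satisfied.
(iii) Schedule A material — satisfied.
So (a) is satisfied (T AND T AND T).
(i) not (weather ok) — not met.
(ii) ≤ 3 hrs duration — not met.
So (b) is not satisfied (F AND F).
So (3) is satisfied (T OR F).
Overall: T AND T AND T → true.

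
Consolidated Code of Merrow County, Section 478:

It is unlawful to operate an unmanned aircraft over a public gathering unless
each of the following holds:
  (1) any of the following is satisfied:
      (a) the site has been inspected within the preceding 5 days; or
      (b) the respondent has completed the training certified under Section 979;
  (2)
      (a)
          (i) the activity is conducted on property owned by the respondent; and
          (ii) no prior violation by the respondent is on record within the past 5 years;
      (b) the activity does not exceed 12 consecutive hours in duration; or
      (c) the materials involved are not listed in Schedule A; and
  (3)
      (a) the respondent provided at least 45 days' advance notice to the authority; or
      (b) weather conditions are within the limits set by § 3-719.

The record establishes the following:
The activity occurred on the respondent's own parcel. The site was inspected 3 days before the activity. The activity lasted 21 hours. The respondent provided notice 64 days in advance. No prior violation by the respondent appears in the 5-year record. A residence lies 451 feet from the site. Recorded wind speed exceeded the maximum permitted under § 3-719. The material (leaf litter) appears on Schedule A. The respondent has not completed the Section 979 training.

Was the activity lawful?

(a) site inspected — met.
(b) training certified — not met.
(1): T OR F → true.
(i) own property — holds.
(ii) no prior violation — met.
So (a) is satisfied (T AND T).
(b) ≤ 12 hrs duration — fails.
(c) not (Schedule A material) — not satisfied.
So (2) is satisfied (T OR F OR F).
(a) ≥45 days' notice — holds.
(b) weather ok — not satisfied.
(3) = T OR F = true.
Overall: T AND T AND T → true.

Yes — lawful.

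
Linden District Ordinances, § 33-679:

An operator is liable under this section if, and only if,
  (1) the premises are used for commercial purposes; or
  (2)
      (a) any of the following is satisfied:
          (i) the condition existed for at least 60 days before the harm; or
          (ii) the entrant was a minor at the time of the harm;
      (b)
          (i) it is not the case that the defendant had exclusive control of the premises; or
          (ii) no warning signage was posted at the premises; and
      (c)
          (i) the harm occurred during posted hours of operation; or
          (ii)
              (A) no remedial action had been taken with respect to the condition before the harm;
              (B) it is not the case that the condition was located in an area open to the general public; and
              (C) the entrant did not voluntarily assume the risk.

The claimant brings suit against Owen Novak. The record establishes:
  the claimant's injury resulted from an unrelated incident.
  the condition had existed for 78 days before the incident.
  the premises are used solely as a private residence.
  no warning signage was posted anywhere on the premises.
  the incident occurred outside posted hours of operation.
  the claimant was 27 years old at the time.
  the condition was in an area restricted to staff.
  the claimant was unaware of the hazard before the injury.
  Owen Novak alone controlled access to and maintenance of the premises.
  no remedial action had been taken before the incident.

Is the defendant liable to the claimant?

(1) commercial use — not satisfied.
(i) condition ≥60 days old — satisfied.
(ii) entrant a minor — not satisfied.
(a) = T OR F = true.
(i) not (exclusive control) — fails.
(ii) no signage posted — satisfied.
(b): F OR T → true.
(i) during posted hours — not satisfied.
(A) no remedial action — holds.
(B) not (public area) — satisfied.
(C) no assumed risk — holds.
(ii) = T AND T AND T = true.
(c) = F OR T = true.
(2): T AND T AND T → true.
Overall: F OR T → true.

Yes — liable.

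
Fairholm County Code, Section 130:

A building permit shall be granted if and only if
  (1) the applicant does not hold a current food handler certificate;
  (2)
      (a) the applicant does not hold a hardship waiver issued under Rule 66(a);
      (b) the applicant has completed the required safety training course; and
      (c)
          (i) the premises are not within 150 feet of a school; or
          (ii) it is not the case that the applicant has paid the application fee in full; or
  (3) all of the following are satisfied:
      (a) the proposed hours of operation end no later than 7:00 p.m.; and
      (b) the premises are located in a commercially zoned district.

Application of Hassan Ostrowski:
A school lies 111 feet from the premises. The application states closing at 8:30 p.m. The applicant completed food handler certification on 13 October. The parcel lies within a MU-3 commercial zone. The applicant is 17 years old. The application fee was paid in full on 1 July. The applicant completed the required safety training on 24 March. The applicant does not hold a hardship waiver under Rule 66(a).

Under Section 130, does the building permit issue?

(1) not (food handler cert.) — fails.
(a) not (hardship waiver) — met.
(b) safety training — met.
(i) ≥150 ft from school — not satisfied.
(ii) not (fee paid) — not satisfied.
(c) = F OR F = false.
(2) = T AND T AND F = false.
(a) closes by 7 p.m. — not satisfied.
(b) commercially zoned — met.
So (3) is not satisfied (F AND T).
Overall: F OR F OR F → false.

No — denied.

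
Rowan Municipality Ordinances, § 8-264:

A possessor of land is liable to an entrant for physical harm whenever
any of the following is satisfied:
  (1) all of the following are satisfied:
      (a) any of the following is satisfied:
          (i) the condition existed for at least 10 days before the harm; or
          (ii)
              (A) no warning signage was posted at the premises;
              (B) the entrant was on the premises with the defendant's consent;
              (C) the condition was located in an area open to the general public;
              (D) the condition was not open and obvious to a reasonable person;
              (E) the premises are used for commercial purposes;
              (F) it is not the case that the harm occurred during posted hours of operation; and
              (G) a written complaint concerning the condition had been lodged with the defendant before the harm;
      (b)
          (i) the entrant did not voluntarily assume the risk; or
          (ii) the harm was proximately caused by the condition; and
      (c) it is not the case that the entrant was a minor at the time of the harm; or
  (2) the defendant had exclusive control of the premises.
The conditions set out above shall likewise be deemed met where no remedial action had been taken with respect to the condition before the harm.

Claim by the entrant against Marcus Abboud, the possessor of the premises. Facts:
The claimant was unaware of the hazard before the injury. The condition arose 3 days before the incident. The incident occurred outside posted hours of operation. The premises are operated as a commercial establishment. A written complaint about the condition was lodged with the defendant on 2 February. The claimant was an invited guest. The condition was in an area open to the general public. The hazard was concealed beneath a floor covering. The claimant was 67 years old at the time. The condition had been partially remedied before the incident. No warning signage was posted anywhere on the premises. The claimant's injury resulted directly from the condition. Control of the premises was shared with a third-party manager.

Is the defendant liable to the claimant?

(i) condition ≥10 days old — fails.
(A) no signage posted — satisfied.
(B) consent to enter — satisfied.
(C) public area — met.
(D) not open/obvious — met.
(E) commercial use — holds.
(F) not (during posted hours) — satisfied.
(G) complaint lodged — holds.
(ii) = T AND T AND T AND T AND T AND T AND T = true.
(a) = F OR T = true.
(i) no assumed risk — met.
(ii) proximate cause — holds.
(b) = T OR T = true.
(c) not (entrant a minor) — met.
(1): T AND T AND T → true.
(2) exclusive control — not satisfied.
Overall = T OR F = true.
Exception (no remedial action) — not satisfied.
Result: main true OR exception false → true.

Yes — liable.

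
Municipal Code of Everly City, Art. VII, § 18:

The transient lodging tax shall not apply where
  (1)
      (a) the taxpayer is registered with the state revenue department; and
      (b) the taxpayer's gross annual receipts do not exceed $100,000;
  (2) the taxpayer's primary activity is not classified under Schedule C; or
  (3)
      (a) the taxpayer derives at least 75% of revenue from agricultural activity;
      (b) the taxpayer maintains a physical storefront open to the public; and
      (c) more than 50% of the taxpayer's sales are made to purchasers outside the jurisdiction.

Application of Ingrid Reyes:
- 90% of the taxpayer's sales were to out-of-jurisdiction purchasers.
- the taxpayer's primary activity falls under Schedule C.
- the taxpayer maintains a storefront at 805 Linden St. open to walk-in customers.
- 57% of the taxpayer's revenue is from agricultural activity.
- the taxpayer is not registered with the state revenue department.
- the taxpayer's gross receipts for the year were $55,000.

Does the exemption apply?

No — not exempt.

(a) state-registered — fails.
(b) receipts ≤ $100,000 — met.
So (1) is not satisfied (F AND T).
(2) not (Schedule C activity) — not met.
(a) ≥75% agricultural — not satisfied.
(b) has storefront — holds.
(c) >50% out-of-jur. sales — met.
So (3) is not satisfied (F AND T AND T).
Overall: F OR F OR F → false.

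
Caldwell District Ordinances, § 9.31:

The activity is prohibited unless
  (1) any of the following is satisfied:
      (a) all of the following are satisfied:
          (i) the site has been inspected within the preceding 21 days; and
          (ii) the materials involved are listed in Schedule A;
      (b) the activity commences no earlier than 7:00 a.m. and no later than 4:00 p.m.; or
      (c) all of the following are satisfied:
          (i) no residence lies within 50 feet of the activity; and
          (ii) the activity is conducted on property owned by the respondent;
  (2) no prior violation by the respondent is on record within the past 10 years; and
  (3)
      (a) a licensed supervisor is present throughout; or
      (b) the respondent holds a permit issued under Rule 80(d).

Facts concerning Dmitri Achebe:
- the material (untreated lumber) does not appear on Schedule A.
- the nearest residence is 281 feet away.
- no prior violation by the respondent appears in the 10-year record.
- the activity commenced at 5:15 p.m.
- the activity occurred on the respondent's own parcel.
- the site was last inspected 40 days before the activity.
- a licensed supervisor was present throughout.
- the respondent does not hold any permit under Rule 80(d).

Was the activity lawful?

Yes — lawful.

(i) site inspected — not satisfied.
(ii) Schedule A material — not met.
So (a) is not satisfied (F AND F).
(b) start within hours — fails.
(i) no residence in 50 ft — satisfied.
(ii) own property — met.
(c) = T AND T = true.
(1) = F OR F OR T = true.
(2) no prior violation — satisfied.
(a) supervisor present — satisfied.
(b) holds permit — not met.
(3) = T OR F = true.
Overall: T AND T AND T → true.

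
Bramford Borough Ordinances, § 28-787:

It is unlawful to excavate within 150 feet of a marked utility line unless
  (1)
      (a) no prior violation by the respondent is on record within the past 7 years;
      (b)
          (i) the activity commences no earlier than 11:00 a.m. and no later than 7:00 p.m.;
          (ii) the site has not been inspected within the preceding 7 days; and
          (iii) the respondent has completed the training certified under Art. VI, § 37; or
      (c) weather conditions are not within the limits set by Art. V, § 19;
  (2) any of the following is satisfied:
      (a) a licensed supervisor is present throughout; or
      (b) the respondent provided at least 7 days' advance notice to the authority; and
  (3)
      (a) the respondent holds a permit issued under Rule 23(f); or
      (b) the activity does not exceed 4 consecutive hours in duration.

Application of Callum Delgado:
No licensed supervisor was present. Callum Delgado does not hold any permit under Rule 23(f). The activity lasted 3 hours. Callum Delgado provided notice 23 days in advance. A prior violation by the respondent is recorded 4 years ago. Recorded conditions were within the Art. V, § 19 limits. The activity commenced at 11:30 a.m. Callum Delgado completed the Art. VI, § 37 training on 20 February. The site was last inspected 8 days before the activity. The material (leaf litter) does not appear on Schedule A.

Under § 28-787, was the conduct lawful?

Yes — lawful.

(a) no prior violation — not met.
(i) start within hours — satisfied.
(ii) not (site inspected) — holds.
(iii) training certified — satisfied.
(b): T AND T AND T → true.
(c) not (weather ok) — fails.
So (1) is satisfied (F OR T OR F).
(a) supervisor present — fails.
(b) ≥7 days' notice — holds.
So (2) is satisfied (F OR T).
(a) holds permit — not satisfied.
(b) ≤ 4 hrs duration — met.
(3) = F OR T = true.
So Overall is satisfied (T AND T AND T).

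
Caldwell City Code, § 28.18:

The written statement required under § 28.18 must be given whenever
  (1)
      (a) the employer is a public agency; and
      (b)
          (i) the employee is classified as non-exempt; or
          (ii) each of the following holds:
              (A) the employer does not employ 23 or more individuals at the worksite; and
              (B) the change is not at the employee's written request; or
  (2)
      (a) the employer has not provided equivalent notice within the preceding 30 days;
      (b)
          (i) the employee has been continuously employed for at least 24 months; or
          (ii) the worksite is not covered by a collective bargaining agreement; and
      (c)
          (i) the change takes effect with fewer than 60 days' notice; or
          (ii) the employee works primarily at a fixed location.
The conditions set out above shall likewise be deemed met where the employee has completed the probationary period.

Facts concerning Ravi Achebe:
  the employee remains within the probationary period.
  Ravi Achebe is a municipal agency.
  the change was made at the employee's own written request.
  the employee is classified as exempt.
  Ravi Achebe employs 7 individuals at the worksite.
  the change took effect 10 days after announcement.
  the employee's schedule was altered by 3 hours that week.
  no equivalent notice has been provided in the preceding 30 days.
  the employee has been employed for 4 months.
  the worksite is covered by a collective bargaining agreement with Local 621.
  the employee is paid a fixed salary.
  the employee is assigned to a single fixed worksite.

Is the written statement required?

No — not required.

(a) public agency — satisfied.
(i) non-exempt — not met.
(A) not (≥ 23 at site) — holds.
(B) not employee-requested — fails.
So (ii) is not satisfied (T AND F).
(b) = F OR F = false.
(1): T AND F → false.
(a) no recent notice — satisfied.
(i) tenure ≥ 24 mo. — fails.
(ii) no CBA — not met.
(b) = F OR F = false.
(i) < 60 days' notice — holds.
(ii) fixed location — satisfied.
(c): T OR T → true.
So (2) is not satisfied (T AND F AND T).
So Overall is not satisfied (F OR F).
Exception (past probation) — not satisfied.
Result: main false OR exception false → false.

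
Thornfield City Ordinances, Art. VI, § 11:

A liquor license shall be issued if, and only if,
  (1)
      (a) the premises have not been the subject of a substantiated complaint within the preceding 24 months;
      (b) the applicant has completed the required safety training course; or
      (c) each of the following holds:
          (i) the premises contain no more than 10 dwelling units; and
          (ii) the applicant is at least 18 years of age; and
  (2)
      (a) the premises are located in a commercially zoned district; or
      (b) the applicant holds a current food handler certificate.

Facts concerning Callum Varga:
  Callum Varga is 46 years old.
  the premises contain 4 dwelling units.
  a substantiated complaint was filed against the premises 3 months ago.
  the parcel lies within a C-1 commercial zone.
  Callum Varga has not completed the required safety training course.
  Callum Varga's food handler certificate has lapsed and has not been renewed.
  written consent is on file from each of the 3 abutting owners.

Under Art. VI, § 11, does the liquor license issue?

Yes — granted.

(a) no complaint in 24 mo. — not met.
(b) safety training — not met.
(i) ≤ 10 units — holds.
(ii) age ≥ 18 — met.
(c) = T AND T = true.
(1): F OR F OR T → true.
(a) commercially zoned — holds.
(b) food handler cert. — fails.
So (2) is satisfied (T OR F).
Overall = T AND T = true.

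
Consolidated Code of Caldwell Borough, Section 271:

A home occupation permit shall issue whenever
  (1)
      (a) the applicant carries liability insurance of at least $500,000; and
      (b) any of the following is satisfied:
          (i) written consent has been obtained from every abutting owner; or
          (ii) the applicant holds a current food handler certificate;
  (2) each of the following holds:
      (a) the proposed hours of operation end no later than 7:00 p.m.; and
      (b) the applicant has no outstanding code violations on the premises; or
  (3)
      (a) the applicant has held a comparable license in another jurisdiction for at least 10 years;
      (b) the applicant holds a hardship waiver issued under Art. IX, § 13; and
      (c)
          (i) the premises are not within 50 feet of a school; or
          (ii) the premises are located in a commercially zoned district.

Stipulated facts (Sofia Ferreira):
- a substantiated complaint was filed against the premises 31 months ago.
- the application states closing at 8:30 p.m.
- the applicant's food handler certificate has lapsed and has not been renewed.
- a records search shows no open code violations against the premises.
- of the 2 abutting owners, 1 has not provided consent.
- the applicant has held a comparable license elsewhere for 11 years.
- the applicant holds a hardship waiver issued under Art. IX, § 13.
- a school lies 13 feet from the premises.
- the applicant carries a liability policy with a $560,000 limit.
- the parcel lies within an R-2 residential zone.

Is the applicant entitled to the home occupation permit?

No — denied.

(a) insurance ≥ $500,000 — satisfied.
(i) all abutters consent — not satisfied.
(ii) food handler cert. — not met.
So (b) is not satisfied (F OR F).
So (1) is not satisfied (T AND F).
(a) closes by 7 p.m. — not satisfied.
(b) no code violations — met.
(2): F AND T → false.
(a) prior license ≥ 10 yr — met.
(b) hardship waiver — holds.
(i) ≥50 ft from school — fails.
(ii) commercially zoned — not met.
So (c) is not satisfied (F OR F).
(3): T AND T AND F → false.
So Overall is not satisfied (F OR F OR F).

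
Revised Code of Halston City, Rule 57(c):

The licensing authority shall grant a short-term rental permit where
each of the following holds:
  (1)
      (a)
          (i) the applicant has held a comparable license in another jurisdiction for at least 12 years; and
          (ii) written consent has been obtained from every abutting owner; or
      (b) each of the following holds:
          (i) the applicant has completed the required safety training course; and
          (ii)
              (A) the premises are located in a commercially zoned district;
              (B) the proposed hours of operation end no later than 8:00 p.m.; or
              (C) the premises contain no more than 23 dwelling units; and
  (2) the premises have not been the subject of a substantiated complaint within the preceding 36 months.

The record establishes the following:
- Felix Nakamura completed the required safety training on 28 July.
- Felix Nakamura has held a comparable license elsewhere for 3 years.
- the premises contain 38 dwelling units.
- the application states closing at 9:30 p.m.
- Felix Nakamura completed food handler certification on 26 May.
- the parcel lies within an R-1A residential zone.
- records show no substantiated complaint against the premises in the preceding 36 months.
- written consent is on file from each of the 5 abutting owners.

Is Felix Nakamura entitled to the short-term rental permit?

(i) prior license ≥ 12 yr — not satisfied.
(ii) all abutters consent — holds.
(a) = F AND T = false.
(i) safety training — holds.
(A) commercially zoned — not satisfied.
(B) closes by 8 p.m. — not met.
(C) ≤ 23 units — fails.
So (ii) is not satisfied (F OR F OR F).
(b): T AND F → false.
(1): F OR F → false.
(2) no complaint in 36 mo. — satisfied.
So Overall is not satisfied (F AND T).

No — denied.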